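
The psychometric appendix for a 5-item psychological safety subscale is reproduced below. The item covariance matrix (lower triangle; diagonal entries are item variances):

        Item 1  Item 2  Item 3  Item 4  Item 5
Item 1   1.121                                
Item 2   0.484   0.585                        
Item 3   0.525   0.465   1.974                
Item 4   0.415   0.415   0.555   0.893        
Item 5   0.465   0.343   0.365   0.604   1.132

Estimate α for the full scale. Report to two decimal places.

sum of item variances = 1.121 + 0.585 + 1.974 + 0.893 + 1.132 = 5.705
Sum of the distinct covariances = 4.636
Var(T) = 5.705 + 2 × 4.636 = 14.977
α = (k/(k−1))·(1 − sum of item variances/Var(T)) = (5/4)·(1 − 5.705/14.977) = 0.77

α = 0.77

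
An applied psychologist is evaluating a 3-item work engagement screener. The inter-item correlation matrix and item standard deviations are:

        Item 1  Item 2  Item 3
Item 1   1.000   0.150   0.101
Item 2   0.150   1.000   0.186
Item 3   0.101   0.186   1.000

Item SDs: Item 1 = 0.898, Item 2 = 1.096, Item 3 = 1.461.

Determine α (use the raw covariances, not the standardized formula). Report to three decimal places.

Σσ²ᵢ = 0.898² + 1.096² + 1.461² = 4.1421
Covariances σ_ij = r_ij · s_i · s_j:
  σ(Item 1,Item 2) = 0.150 × 0.898 × 1.096 = 0.1476
  σ(Item 1,Item 3) = 0.101 × 0.898 × 1.461 = 0.1325
  σ(Item 2,Item 3) = 0.186 × 1.096 × 1.461 = 0.2978
σ²_T = Σσ²ᵢ + 2·Σσ_ij = 4.1421 + 2 × 0.5779 = 5.2979
α = (3/2)·(1 − 4.1421/5.2979) = 0.327

α = 0.327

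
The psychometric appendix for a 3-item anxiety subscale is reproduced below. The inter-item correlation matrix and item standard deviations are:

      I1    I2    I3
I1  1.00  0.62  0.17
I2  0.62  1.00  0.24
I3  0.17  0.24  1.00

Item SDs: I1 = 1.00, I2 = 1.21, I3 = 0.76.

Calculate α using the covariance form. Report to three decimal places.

α = 0.630

Σσ²ᵢ = 1.00² + 1.21² + 0.76² = 3.0417
Covariances σ_ij = r_ij · s_i · s_j:
  σ(I1,I2) = 0.62 × 1.00 × 1.21 = 0.7502
  σ(I1,I3) = 0.17 × 1.00 × 0.76 = 0.1292
  σ(I2,I3) = 0.24 × 1.21 × 0.76 = 0.2207
σ²_T = Σσ²ᵢ + 2·Σσ_ij = 3.0417 + 2 × 1.1001 = 5.2419
α = (3/2)·(1 − 3.0417/5.2419) = 0.630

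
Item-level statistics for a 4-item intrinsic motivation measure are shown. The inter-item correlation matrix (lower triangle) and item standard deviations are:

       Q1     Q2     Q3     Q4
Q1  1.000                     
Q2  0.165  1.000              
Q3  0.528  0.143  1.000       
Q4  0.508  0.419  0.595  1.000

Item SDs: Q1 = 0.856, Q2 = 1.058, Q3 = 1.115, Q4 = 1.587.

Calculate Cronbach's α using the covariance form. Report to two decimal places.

Σσ²ᵢ = 0.856² + 1.058² + 1.115² + 1.587² = 5.6139
Covariances σ_ij = r_ij · s_i · s_j:
  σ(Q1,Q2) = 0.165 × 0.856 × 1.058 = 0.1494
  σ(Q1,Q3) = 0.528 × 0.856 × 1.115 = 0.5039
  σ(Q1,Q4) = 0.508 × 0.856 × 1.587 = 0.6901
  σ(Q2,Q3) = 0.143 × 1.058 × 1.115 = 0.1687
  σ(Q2,Q4) = 0.419 × 1.058 × 1.587 = 0.7035
  σ(Q3,Q4) = 0.595 × 1.115 × 1.587 = 1.0529
σ²_T = Σσ²ᵢ + 2·Σσ_ij = 5.6139 + 2 × 3.2685 = 12.1509
α = (4/3)·(1 − 5.6139/12.1509) = 0.72

Cronbach's α = 0.72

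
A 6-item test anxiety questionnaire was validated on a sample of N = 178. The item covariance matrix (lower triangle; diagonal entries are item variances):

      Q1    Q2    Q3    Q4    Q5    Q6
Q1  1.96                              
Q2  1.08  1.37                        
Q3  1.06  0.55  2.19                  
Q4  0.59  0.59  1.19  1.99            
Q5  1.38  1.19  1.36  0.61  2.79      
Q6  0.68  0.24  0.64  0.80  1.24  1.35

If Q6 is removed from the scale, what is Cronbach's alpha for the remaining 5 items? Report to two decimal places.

Remaining items: Q1, Q2, Q3, Q4, Q5 (k = 5).
sum of item variances = 1.96 + 1.37 + 2.19 + 1.99 + 2.79 = 10.30
σ²_total = 10.30 + 2 × 9.60 = 29.50
α (item deleted) = (5/4)·(1 − 10.30/29.50) = 0.81

α = 0.81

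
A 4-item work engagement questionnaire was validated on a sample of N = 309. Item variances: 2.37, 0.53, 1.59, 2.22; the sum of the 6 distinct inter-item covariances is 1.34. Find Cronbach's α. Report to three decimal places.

α = 0.381

sum of item variances = 2.37 + 0.53 + 1.59 + 2.22 = 6.71
Sum of distinct covariances = 1.34
σ²_T = sum of item variances + 2·Σcov = 6.71 + 2 × 1.34 = 9.39
α = (4/3)·(1 − 6.71/9.39) = 0.381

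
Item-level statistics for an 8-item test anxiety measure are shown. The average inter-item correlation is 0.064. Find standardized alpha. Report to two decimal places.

α = 0.35

Standardized α = k·r̄ / (1 + (k−1)·r̄) = 8 × 0.064 / (1 + 7 × 0.064)
  = 0.5120 / 1.4480 = 0.35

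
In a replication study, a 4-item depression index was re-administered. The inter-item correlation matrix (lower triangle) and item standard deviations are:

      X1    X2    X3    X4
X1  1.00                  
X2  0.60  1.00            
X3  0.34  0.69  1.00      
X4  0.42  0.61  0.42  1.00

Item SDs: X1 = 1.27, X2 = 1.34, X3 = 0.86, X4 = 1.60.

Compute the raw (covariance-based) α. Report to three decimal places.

Σσ²ᵢ = 1.27² + 1.34² + 0.86² + 1.60² = 6.7081
Covariances σ_ij = r_ij · s_i · s_j:
  σ(X1,X2) = 0.60 × 1.27 × 1.34 = 1.0211
  σ(X1,X3) = 0.34 × 1.27 × 0.86 = 0.3713
  σ(X1,X4) = 0.42 × 1.27 × 1.60 = 0.8534
  σ(X2,X3) = 0.69 × 1.34 × 0.86 = 0.7952
  σ(X2,X4) = 0.61 × 1.34 × 1.60 = 1.3078
  σ(X3,X4) = 0.42 × 0.86 × 1.60 = 0.5779
σ²_T = Σσ²ᵢ + 2·Σσ_ij = 6.7081 + 2 × 4.9267 = 16.5615
α = (4/3)·(1 − 6.7081/16.5615) = 0.793

α = 0.793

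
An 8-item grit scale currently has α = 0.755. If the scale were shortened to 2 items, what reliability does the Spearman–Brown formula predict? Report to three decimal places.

Length factor m = 2/8 = 0.2500
α' = m·α / (1 − (1−m)·α)
   = 2/8 × 0.755 / (1 − (1 − 2/8) × 0.755)
   = 0.1888 / 0.4337 = 0.435

predicted reliability = 0.435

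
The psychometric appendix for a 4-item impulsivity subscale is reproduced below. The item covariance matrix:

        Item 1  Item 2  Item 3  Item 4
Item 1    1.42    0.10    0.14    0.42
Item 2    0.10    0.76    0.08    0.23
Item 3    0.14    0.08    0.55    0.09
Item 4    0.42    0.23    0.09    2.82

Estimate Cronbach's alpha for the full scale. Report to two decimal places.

Σσᵢ² = 1.42 + 0.76 + 0.55 + 2.82 = 5.55
Sum of off-diagonal covariances = 1.06
σ²_T = 5.55 + 2 × 1.06 = 7.67
α = (k/(k−1))·(1 − Σσᵢ²/σ²_T) = (4/3)·(1 − 5.55/7.67) = 0.37

α = 0.37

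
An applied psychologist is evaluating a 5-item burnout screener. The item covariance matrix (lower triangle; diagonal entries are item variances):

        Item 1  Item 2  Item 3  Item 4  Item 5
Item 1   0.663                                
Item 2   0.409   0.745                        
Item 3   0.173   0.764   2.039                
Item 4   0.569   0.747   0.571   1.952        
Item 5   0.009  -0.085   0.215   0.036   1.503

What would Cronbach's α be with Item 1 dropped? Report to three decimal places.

Cronbach's α = 0.558

Remaining items: Item 2, Item 3, Item 4, Item 5 (k = 4).
sum of item variances = 0.745 + 2.039 + 1.952 + 1.503 = 6.239
Var(T) = 6.239 + 2 × 2.248 = 10.735
α (item deleted) = (4/3)·(1 − 6.239/10.735) = 0.558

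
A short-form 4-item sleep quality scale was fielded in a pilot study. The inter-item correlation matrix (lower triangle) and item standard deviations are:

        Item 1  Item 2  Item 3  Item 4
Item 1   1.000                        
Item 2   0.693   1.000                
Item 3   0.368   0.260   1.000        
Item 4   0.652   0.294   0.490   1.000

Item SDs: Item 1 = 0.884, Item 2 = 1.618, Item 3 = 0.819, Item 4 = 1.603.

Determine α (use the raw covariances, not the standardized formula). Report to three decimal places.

Σσ²ᵢ = 0.884² + 1.618² + 0.819² + 1.603² = 6.6398
Covariances σ_ij = r_ij · s_i · s_j:
  σ(Item 1,Item 2) = 0.693 × 0.884 × 1.618 = 0.9912
  σ(Item 1,Item 3) = 0.368 × 0.884 × 0.819 = 0.2664
  σ(Item 1,Item 4) = 0.652 × 0.884 × 1.603 = 0.9239
  σ(Item 2,Item 3) = 0.260 × 1.618 × 0.819 = 0.3445
  σ(Item 2,Item 4) = 0.294 × 1.618 × 1.603 = 0.7625
  σ(Item 3,Item 4) = 0.490 × 0.819 × 1.603 = 0.6433
σ²_T = Σσ²ᵢ + 2·Σσ_ij = 6.6398 + 2 × 3.9318 = 14.5034
α = (4/3)·(1 − 6.6398/14.5034) = 0.723

α = 0.723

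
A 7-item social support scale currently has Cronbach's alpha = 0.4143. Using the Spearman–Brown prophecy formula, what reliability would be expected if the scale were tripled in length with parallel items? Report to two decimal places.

predicted reliability = 0.68

Length factor m = 3
α' = m·α / (1 + (m−1)·α)
   = 3 × 0.4143 / (1 + (3 − 1) × 0.4143)
   = 1.2429 / 1.8286 = 0.68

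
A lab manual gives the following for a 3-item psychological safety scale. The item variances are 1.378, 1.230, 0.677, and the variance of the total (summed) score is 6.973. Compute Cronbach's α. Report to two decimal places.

α = 0.79

Σσ²ᵢ = 1.378 + 1.230 + 0.677 = 3.285
α = (k/(k−1))·(1 − Σσ²ᵢ/Var(T)) = (3/2)·(1 − 3.285/6.973) = 0.79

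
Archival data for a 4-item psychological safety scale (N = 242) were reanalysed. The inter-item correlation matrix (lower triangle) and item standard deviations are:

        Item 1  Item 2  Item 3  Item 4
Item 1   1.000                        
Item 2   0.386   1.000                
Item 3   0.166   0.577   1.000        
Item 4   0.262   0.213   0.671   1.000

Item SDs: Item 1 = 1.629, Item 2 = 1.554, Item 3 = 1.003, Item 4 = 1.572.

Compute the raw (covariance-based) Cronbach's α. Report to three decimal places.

Σσ²ᵢ = 1.629² + 1.554² + 1.003² + 1.572² = 8.5457
Covariances σ_ij = r_ij · s_i · s_j:
  σ(Item 1,Item 2) = 0.386 × 1.629 × 1.554 = 0.9771
  σ(Item 1,Item 3) = 0.166 × 1.629 × 1.003 = 0.2712
  σ(Item 1,Item 4) = 0.262 × 1.629 × 1.572 = 0.6709
  σ(Item 2,Item 3) = 0.577 × 1.554 × 1.003 = 0.8993
  σ(Item 2,Item 4) = 0.213 × 1.554 × 1.572 = 0.5203
  σ(Item 3,Item 4) = 0.671 × 1.003 × 1.572 = 1.0580
σ²_T = Σσ²ᵢ + 2·Σσ_ij = 8.5457 + 2 × 4.3968 = 17.3393
α = (4/3)·(1 − 8.5457/17.3393) = 0.676

Cronbach's α = 0.676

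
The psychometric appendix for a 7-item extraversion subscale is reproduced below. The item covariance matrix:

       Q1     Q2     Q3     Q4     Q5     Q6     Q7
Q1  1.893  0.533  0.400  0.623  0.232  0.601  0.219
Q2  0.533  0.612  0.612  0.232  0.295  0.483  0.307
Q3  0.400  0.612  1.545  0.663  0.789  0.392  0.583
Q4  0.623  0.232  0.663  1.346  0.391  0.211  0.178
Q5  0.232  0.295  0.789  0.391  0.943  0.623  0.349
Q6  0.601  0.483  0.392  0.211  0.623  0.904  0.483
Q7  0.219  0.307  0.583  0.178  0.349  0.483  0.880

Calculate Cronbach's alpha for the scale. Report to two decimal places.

ΣVar(i) = 1.893 + 0.612 + 1.545 + 1.346 + 0.943 + 0.904 + 0.880 = 8.123
Sum of off-diagonal covariances = 9.199
Var(T) = 8.123 + 2 × 9.199 = 26.521
α = (k/(k−1))·(1 − ΣVar(i)/Var(T)) = (7/6)·(1 − 8.123/26.521) = 0.81

α = 0.81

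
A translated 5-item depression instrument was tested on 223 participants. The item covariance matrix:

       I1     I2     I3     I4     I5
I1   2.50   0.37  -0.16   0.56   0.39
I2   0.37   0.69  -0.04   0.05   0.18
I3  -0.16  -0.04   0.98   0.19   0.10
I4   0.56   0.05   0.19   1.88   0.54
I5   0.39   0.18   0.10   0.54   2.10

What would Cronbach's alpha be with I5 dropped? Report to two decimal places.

Remaining items: I1, I2, I3, I4 (k = 4).
ΣVar(i) = 2.50 + 0.69 + 0.98 + 1.88 = 6.05
total variance = 6.05 + 2 × 0.97 = 7.99
α (item deleted) = (4/3)·(1 − 6.05/7.99) = 0.32

Cronbach's alpha = 0.32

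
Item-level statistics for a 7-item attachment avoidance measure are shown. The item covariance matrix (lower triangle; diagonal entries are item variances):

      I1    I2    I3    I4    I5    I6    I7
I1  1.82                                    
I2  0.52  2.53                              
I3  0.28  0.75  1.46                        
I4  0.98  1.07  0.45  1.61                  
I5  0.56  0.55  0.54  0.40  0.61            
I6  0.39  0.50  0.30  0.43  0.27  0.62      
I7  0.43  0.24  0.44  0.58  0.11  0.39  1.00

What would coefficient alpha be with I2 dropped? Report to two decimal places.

coefficient alpha = 0.78

Remaining items: I1, I3, I4, I5, I6, I7 (k = 6).
sum of item variances = 1.82 + 1.46 + 1.61 + 0.61 + 0.62 + 1.00 = 7.12
σ²_T = 7.12 + 2 × 6.55 = 20.22
α (item deleted) = (6/5)·(1 − 7.12/20.22) = 0.78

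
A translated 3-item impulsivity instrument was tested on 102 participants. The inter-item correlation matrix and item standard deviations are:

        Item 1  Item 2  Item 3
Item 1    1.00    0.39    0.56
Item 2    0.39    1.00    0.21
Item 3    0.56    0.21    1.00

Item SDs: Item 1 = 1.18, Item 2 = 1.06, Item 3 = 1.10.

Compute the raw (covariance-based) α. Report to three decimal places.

α = 0.659

Σσ²ᵢ = 1.18² + 1.06² + 1.10² = 3.7260
Covariances σ_ij = r_ij · s_i · s_j:
  σ(Item 1,Item 2) = 0.39 × 1.18 × 1.06 = 0.4878
  σ(Item 1,Item 3) = 0.56 × 1.18 × 1.10 = 0.7269
  σ(Item 2,Item 3) = 0.21 × 1.06 × 1.10 = 0.2449
σ²_T = Σσ²ᵢ + 2·Σσ_ij = 3.7260 + 2 × 1.4596 = 6.6452
α = (3/2)·(1 − 3.7260/6.6452) = 0.659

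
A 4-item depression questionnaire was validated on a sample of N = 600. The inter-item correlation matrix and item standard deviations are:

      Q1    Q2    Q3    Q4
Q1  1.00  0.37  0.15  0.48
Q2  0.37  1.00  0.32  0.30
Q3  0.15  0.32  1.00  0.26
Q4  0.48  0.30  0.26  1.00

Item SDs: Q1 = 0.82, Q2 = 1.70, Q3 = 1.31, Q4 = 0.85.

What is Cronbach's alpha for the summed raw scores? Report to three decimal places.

Σσ²ᵢ = 0.82² + 1.70² + 1.31² + 0.85² = 6.0010
Covariances σ_ij = r_ij · s_i · s_j:
  σ(Q1,Q2) = 0.37 × 0.82 × 1.70 = 0.5158
  σ(Q1,Q3) = 0.15 × 0.82 × 1.31 = 0.1611
  σ(Q1,Q4) = 0.48 × 0.82 × 0.85 = 0.3346
  σ(Q2,Q3) = 0.32 × 1.70 × 1.31 = 0.7126
  σ(Q2,Q4) = 0.30 × 1.70 × 0.85 = 0.4335
  σ(Q3,Q4) = 0.26 × 1.31 × 0.85 = 0.2895
σ²_T = Σσ²ᵢ + 2·Σσ_ij = 6.0010 + 2 × 2.4471 = 10.8952
α = (4/3)·(1 − 6.0010/10.8952) = 0.599

α = 0.599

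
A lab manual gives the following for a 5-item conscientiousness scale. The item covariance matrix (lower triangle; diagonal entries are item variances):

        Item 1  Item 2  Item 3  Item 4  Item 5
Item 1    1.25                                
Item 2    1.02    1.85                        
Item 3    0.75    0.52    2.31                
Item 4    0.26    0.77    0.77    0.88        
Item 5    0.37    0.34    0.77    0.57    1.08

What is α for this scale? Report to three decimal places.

Σσ²ᵢ = 1.25 + 1.85 + 2.31 + 0.88 + 1.08 = 7.37
Sum of off-diagonal covariances = 6.14
total variance = 7.37 + 2 × 6.14 = 19.65
α = (k/(k−1))·(1 − Σσ²ᵢ/total variance) = (5/4)·(1 − 7.37/19.65) = 0.781

α = 0.781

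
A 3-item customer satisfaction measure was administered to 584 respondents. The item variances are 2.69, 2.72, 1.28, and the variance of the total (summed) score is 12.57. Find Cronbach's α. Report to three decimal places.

Cronbach's α = 0.702

Σσᵢ² = 2.69 + 2.72 + 1.28 = 6.69
α = (k/(k−1))·(1 − Σσᵢ²/total variance) = (3/2)·(1 − 6.69/12.57) = 0.702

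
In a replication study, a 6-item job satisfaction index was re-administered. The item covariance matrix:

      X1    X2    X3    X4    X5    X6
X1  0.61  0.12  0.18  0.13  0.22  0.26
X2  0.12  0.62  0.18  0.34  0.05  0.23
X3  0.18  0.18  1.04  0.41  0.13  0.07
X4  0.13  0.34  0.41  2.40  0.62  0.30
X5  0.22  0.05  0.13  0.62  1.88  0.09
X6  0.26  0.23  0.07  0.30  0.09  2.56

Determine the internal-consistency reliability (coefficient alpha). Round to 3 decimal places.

ΣVar(i) = 0.61 + 0.62 + 1.04 + 2.40 + 1.88 + 2.56 = 9.11
Σ_{i<j} σ_ij = 3.33
total variance = 9.11 + 2 × 3.33 = 15.77
α = (k/(k−1))·(1 − ΣVar(i)/total variance) = (6/5)·(1 − 9.11/15.77) = 0.507

coefficient alpha = 0.507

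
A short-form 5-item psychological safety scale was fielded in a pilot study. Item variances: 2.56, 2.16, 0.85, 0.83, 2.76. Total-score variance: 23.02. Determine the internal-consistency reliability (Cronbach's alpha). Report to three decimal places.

ΣVar(i) = 2.56 + 2.16 + 0.85 + 0.83 + 2.76 = 9.16
α = (k/(k−1))·(1 − ΣVar(i)/σ²_total) = (5/4)·(1 − 9.16/23.02) = 0.753

Cronbach's alpha = 0.753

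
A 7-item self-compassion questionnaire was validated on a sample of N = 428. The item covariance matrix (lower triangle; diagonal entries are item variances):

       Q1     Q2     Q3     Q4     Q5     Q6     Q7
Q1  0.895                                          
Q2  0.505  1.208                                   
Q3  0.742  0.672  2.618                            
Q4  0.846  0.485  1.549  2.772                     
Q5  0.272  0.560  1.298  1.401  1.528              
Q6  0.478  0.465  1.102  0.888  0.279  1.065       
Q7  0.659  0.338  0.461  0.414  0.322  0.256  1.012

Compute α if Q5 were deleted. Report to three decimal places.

Remaining items: Q1, Q2, Q3, Q4, Q6, Q7 (k = 6).
Σσ²ᵢ = 0.895 + 1.208 + 2.618 + 2.772 + 1.065 + 1.012 = 9.570
Var(T) = 9.570 + 2 × 9.860 = 29.290
α (item deleted) = (6/5)·(1 − 9.570/29.290) = 0.808

α = 0.808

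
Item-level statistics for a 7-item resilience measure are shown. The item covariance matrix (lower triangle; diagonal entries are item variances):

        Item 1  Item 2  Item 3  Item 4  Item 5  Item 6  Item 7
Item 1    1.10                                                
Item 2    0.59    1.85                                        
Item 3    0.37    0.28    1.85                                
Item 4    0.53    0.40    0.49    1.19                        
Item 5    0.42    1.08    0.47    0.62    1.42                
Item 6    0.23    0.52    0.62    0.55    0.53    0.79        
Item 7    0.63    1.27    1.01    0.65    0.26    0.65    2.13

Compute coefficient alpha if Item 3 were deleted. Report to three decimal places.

Remaining items: Item 1, Item 2, Item 4, Item 5, Item 6, Item 7 (k = 6).
Σσ²ᵢ = 1.10 + 1.85 + 1.19 + 1.42 + 0.79 + 2.13 = 8.48
σ²_total = 8.48 + 2 × 8.93 = 26.34
α (item deleted) = (6/5)·(1 − 8.48/26.34) = 0.814

coefficient alpha = 0.814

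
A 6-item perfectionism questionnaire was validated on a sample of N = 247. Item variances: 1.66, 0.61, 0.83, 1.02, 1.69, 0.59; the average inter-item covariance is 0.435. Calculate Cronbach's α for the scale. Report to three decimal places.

α = 0.805

Σσᵢ² = 1.66 + 0.61 + 0.83 + 1.02 + 1.69 + 0.59 = 6.40
Sum of the 15 distinct covariances = 15 × 0.435 = 6.525
Var(T) = Σσᵢ² + 2·Σcov = 6.40 + 2 × 6.525 = 19.450
α = (6/5)·(1 − 6.40/19.450) = 0.805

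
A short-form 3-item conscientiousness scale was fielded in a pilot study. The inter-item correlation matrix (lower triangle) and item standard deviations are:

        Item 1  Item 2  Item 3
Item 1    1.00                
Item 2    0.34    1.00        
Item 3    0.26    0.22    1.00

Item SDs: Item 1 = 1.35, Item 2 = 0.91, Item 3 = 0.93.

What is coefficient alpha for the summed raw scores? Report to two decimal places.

coefficient alpha = 0.52

Σσ²ᵢ = 1.35² + 0.91² + 0.93² = 3.5155
Covariances σ_ij = r_ij · s_i · s_j:
  σ(Item 1,Item 2) = 0.34 × 1.35 × 0.91 = 0.4177
  σ(Item 1,Item 3) = 0.26 × 1.35 × 0.93 = 0.3264
  σ(Item 2,Item 3) = 0.22 × 0.91 × 0.93 = 0.1862
σ²_T = Σσ²ᵢ + 2·Σσ_ij = 3.5155 + 2 × 0.9303 = 5.3761
α = (3/2)·(1 − 3.5155/5.3761) = 0.52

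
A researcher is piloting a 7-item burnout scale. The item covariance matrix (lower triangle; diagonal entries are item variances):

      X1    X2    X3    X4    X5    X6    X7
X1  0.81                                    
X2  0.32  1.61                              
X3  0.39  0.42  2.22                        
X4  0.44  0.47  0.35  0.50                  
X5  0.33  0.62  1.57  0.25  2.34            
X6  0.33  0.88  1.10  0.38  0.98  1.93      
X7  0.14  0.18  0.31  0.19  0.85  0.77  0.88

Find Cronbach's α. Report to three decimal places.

sum of item variances = 0.81 + 1.61 + 2.22 + 0.50 + 2.34 + 1.93 + 0.88 = 10.29
Sum of off-diagonal covariances = 11.27
total variance = 10.29 + 2 × 11.27 = 32.83
α = (k/(k−1))·(1 − sum of item variances/total variance) = (7/6)·(1 − 10.29/32.83) = 0.801

Cronbach's α = 0.801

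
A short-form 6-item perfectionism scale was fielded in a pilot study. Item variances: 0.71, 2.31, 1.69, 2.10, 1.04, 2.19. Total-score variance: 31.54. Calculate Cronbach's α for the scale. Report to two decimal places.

sum of item variances = 0.71 + 2.31 + 1.69 + 2.10 + 1.04 + 2.19 = 10.04
α = (k/(k−1))·(1 − sum of item variances/σ²_total) = (6/5)·(1 − 10.04/31.54) = 0.82

Cronbach's α = 0.82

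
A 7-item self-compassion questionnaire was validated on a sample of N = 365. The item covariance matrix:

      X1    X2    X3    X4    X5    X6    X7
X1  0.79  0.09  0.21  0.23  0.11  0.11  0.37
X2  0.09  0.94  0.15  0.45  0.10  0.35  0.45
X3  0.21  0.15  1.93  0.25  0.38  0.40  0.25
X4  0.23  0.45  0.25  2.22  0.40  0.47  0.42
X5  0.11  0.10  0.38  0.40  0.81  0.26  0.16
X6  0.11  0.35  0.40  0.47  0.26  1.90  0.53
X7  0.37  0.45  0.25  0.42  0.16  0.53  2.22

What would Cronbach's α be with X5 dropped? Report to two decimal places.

Remaining items: X1, X2, X3, X4, X6, X7 (k = 6).
Σσ²ᵢ = 0.79 + 0.94 + 1.93 + 2.22 + 1.90 + 2.22 = 10.00
Var(T) = 10.00 + 2 × 4.73 = 19.46
α (item deleted) = (6/5)·(1 − 10.00/19.46) = 0.58

Cronbach's α = 0.58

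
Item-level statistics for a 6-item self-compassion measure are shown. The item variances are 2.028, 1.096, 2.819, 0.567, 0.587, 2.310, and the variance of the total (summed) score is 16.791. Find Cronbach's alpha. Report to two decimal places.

ΣVar(i) = 2.028 + 1.096 + 2.819 + 0.567 + 0.587 + 2.310 = 9.407
α = (k/(k−1))·(1 − ΣVar(i)/σ²_total) = (6/5)·(1 − 9.407/16.791) = 0.53

Cronbach's alpha = 0.53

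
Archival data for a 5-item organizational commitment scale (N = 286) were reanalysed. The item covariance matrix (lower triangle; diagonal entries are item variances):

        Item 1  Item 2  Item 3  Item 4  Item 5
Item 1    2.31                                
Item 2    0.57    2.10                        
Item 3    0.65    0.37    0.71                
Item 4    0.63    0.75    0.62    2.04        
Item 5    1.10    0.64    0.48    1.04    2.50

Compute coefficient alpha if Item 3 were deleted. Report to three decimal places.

coefficient alpha = 0.685

Remaining items: Item 1, Item 2, Item 4, Item 5 (k = 4).
Σσᵢ² = 2.31 + 2.10 + 2.04 + 2.50 = 8.95
σ²_total = 8.95 + 2 × 4.73 = 18.41
α (item deleted) = (4/3)·(1 − 8.95/18.41) = 0.685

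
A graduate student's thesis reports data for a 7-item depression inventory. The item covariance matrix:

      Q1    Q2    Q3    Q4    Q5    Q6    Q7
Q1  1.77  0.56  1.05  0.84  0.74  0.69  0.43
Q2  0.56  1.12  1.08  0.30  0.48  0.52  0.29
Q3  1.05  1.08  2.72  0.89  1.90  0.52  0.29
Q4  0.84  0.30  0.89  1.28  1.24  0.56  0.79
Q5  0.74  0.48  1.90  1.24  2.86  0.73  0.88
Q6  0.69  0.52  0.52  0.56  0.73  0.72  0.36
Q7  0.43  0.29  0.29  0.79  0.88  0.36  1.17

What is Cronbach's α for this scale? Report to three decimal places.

sum of item variances = 1.77 + 1.12 + 2.72 + 1.28 + 2.86 + 0.72 + 1.17 = 11.64
Sum of the distinct covariances = 15.14
Var(T) = 11.64 + 2 × 15.14 = 41.92
α = (k/(k−1))·(1 − sum of item variances/Var(T)) = (7/6)·(1 − 11.64/41.92) = 0.843

Cronbach's α = 0.843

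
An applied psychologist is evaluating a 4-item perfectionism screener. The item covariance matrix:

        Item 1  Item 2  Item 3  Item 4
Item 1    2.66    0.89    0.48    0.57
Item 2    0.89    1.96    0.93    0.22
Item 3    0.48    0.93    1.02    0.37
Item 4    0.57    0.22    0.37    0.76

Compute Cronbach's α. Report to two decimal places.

Σσᵢ² = 2.66 + 1.96 + 1.02 + 0.76 = 6.40
Σ_{i<j} σ_ij = 3.46
σ²_T = 6.40 + 2 × 3.46 = 13.32
α = (k/(k−1))·(1 − Σσᵢ²/σ²_T) = (4/3)·(1 − 6.40/13.32) = 0.69

Cronbach's α = 0.69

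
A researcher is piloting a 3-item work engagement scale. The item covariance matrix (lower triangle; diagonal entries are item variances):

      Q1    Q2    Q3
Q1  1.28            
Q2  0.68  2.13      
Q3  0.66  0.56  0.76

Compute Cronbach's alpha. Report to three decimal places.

Cronbach's alpha = 0.715

sum of item variances = 1.28 + 2.13 + 0.76 = 4.17
Sum of off-diagonal covariances = 1.90
σ²_total = 4.17 + 2 × 1.90 = 7.97
α = (k/(k−1))·(1 − sum of item variances/σ²_total) = (3/2)·(1 − 4.17/7.97) = 0.715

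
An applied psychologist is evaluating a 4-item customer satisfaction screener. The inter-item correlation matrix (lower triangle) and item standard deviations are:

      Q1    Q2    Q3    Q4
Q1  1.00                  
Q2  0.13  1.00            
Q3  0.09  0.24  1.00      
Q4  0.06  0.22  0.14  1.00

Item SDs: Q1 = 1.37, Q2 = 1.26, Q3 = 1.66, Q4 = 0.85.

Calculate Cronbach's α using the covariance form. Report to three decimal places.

Σσ²ᵢ = 1.37² + 1.26² + 1.66² + 0.85² = 6.9426
Covariances σ_ij = r_ij · s_i · s_j:
  σ(Q1,Q2) = 0.13 × 1.37 × 1.26 = 0.2244
  σ(Q1,Q3) = 0.09 × 1.37 × 1.66 = 0.2047
  σ(Q1,Q4) = 0.06 × 1.37 × 0.85 = 0.0699
  σ(Q2,Q3) = 0.24 × 1.26 × 1.66 = 0.5020
  σ(Q2,Q4) = 0.22 × 1.26 × 0.85 = 0.2356
  σ(Q3,Q4) = 0.14 × 1.66 × 0.85 = 0.1975
σ²_T = Σσ²ᵢ + 2·Σσ_ij = 6.9426 + 2 × 1.4341 = 9.8108
α = (4/3)·(1 − 6.9426/9.8108) = 0.390

α = 0.390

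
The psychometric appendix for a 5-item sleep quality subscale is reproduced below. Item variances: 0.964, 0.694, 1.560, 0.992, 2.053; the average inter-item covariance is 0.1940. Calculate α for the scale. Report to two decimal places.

α = 0.48

ΣVar(i) = 0.964 + 0.694 + 1.560 + 0.992 + 2.053 = 6.263
Sum of the 10 distinct covariances = 10 × 0.1940 = 1.9400
σ²_total = ΣVar(i) + 2·Σcov = 6.263 + 2 × 1.9400 = 10.1430
α = (5/4)·(1 − 6.263/10.1430) = 0.48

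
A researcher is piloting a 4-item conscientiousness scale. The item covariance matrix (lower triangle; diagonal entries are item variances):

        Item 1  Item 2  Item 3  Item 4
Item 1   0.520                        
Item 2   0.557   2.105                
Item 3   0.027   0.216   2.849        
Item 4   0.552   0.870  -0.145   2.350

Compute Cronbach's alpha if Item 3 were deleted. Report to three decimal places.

Cronbach's alpha = 0.665

Remaining items: Item 1, Item 2, Item 4 (k = 3).
Σσᵢ² = 0.520 + 2.105 + 2.350 = 4.975
Var(T) = 4.975 + 2 × 1.979 = 8.933
α (item deleted) = (3/2)·(1 − 4.975/8.933) = 0.665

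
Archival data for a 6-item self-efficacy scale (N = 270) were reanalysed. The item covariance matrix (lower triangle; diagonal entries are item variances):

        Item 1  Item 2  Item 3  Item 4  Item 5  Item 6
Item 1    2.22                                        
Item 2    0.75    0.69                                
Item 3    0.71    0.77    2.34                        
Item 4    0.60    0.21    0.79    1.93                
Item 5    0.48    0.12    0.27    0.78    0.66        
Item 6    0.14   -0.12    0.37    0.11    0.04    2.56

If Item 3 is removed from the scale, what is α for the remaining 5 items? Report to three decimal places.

Remaining items: Item 1, Item 2, Item 4, Item 5, Item 6 (k = 5).
ΣVar(i) = 2.22 + 0.69 + 1.93 + 0.66 + 2.56 = 8.06
σ²_T = 8.06 + 2 × 3.11 = 14.28
α (item deleted) = (5/4)·(1 − 8.06/14.28) = 0.544

α = 0.544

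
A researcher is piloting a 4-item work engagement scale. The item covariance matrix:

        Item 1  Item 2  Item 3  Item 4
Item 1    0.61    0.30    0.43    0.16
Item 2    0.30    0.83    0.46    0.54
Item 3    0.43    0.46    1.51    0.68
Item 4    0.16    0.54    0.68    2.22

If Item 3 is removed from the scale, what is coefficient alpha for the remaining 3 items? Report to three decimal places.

Remaining items: Item 1, Item 2, Item 4 (k = 3).
Σσ²ᵢ = 0.61 + 0.83 + 2.22 = 3.66
σ²_total = 3.66 + 2 × 1.00 = 5.66
α (item deleted) = (3/2)·(1 − 3.66/5.66) = 0.530

α = 0.530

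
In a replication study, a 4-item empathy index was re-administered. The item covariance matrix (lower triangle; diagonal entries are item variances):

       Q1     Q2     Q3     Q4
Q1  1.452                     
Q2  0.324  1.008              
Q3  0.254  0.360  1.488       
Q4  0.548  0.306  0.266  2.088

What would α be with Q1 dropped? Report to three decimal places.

α = 0.434

Remaining items: Q2, Q3, Q4 (k = 3).
ΣVar(i) = 1.008 + 1.488 + 2.088 = 4.584
Var(T) = 4.584 + 2 × 0.932 = 6.448
α (item deleted) = (3/2)·(1 − 4.584/6.448) = 0.434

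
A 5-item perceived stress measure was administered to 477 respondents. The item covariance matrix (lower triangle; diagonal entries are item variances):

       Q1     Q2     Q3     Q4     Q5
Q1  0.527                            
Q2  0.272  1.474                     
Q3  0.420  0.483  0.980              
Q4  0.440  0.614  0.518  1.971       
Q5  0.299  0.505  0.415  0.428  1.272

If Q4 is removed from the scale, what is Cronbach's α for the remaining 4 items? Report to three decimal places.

α = 0.706

Remaining items: Q1, Q2, Q3, Q5 (k = 4).
ΣVar(i) = 0.527 + 1.474 + 0.980 + 1.272 = 4.253
σ²_T = 4.253 + 2 × 2.394 = 9.041
α (item deleted) = (4/3)·(1 − 4.253/9.041) = 0.706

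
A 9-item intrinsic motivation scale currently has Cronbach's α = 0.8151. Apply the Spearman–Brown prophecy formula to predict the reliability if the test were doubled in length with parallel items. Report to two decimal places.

Length factor m = 2
α' = m·α / (1 + (m−1)·α)
   = 2 × 0.8151 / (1 + (2 − 1) × 0.8151)
   = 1.6302 / 1.8151 = 0.90

predicted reliability = 0.90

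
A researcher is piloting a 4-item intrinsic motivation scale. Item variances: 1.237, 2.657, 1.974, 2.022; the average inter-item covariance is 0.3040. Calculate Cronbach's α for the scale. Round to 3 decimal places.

Cronbach's α = 0.422

Σσ²ᵢ = 1.237 + 2.657 + 1.974 + 2.022 = 7.890
Sum of the 6 distinct covariances = 6 × 0.3040 = 1.8240
σ²_T = Σσ²ᵢ + 2·Σcov = 7.890 + 2 × 1.8240 = 11.5380
α = (4/3)·(1 − 7.890/11.5380) = 0.422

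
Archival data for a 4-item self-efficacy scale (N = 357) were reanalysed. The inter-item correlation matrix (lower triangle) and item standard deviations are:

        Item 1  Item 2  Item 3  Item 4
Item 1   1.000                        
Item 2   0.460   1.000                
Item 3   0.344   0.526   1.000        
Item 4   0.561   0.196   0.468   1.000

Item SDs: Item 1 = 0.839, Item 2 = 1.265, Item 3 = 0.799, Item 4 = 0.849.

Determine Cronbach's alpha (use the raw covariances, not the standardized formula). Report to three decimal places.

α = 0.724

Σσ²ᵢ = 0.839² + 1.265² + 0.799² + 0.849² = 3.6633
Covariances σ_ij = r_ij · s_i · s_j:
  σ(Item 1,Item 2) = 0.460 × 0.839 × 1.265 = 0.4882
  σ(Item 1,Item 3) = 0.344 × 0.839 × 0.799 = 0.2306
  σ(Item 1,Item 4) = 0.561 × 0.839 × 0.849 = 0.3996
  σ(Item 2,Item 3) = 0.526 × 1.265 × 0.799 = 0.5316
  σ(Item 2,Item 4) = 0.196 × 1.265 × 0.849 = 0.2105
  σ(Item 3,Item 4) = 0.468 × 0.799 × 0.849 = 0.3175
σ²_T = Σσ²ᵢ + 2·Σσ_ij = 3.6633 + 2 × 2.1780 = 8.0193
α = (4/3)·(1 − 3.6633/8.0193) = 0.724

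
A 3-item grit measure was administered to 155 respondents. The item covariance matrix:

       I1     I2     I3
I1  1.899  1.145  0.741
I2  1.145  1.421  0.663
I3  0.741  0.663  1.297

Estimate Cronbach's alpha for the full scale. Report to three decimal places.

Cronbach's alpha = 0.787

ΣVar(i) = 1.899 + 1.421 + 1.297 = 4.617
Sum of the distinct covariances = 2.549
total variance = 4.617 + 2 × 2.549 = 9.715
α = (k/(k−1))·(1 − ΣVar(i)/total variance) = (3/2)·(1 − 4.617/9.715) = 0.787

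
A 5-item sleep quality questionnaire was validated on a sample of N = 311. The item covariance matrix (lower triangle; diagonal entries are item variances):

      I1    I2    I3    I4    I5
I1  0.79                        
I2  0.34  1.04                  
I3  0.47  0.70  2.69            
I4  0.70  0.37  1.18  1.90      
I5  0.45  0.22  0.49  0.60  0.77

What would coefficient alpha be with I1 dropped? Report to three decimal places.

coefficient alpha = 0.702

Remaining items: I2, I3, I4, I5 (k = 4).
sum of item variances = 1.04 + 2.69 + 1.90 + 0.77 = 6.40
σ²_T = 6.40 + 2 × 3.56 = 13.52
α (item deleted) = (4/3)·(1 − 6.40/13.52) = 0.702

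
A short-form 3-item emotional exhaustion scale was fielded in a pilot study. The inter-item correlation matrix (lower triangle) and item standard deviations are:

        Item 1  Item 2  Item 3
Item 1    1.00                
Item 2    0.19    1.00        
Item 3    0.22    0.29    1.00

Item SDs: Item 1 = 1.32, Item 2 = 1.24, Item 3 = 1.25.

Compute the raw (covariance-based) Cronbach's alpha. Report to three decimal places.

Σσ²ᵢ = 1.32² + 1.24² + 1.25² = 4.8425
Covariances σ_ij = r_ij · s_i · s_j:
  σ(Item 1,Item 2) = 0.19 × 1.32 × 1.24 = 0.3110
  σ(Item 1,Item 3) = 0.22 × 1.32 × 1.25 = 0.3630
  σ(Item 2,Item 3) = 0.29 × 1.24 × 1.25 = 0.4495
σ²_T = Σσ²ᵢ + 2·Σσ_ij = 4.8425 + 2 × 1.1235 = 7.0895
α = (3/2)·(1 − 4.8425/7.0895) = 0.475

Cronbach's alpha = 0.475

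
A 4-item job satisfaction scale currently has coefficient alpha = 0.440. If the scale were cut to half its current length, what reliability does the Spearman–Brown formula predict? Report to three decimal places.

predicted reliability = 0.282

Length factor m = 1/2
α' = m·α / (1 − (1−m)·α)
   = 1/2 × 0.440 / (1 − (1 − 1/2) × 0.440)
   = 0.2200 / 0.7800 = 0.282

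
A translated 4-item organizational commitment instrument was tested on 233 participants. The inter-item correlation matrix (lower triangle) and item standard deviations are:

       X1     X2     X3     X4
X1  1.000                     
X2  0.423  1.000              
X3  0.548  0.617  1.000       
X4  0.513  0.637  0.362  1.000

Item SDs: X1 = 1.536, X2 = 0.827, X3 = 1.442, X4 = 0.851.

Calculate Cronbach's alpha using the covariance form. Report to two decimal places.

Σσ²ᵢ = 1.536² + 0.827² + 1.442² + 0.851² = 5.8468
Covariances σ_ij = r_ij · s_i · s_j:
  σ(X1,X2) = 0.423 × 1.536 × 0.827 = 0.5373
  σ(X1,X3) = 0.548 × 1.536 × 1.442 = 1.2138
  σ(X1,X4) = 0.513 × 1.536 × 0.851 = 0.6706
  σ(X2,X3) = 0.617 × 0.827 × 1.442 = 0.7358
  σ(X2,X4) = 0.637 × 0.827 × 0.851 = 0.4483
  σ(X3,X4) = 0.362 × 1.442 × 0.851 = 0.4442
σ²_T = Σσ²ᵢ + 2·Σσ_ij = 5.8468 + 2 × 4.0500 = 13.9468
α = (4/3)·(1 − 5.8468/13.9468) = 0.77

α = 0.77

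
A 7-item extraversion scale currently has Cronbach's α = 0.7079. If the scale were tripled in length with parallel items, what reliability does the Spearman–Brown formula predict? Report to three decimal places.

predicted reliability = 0.879

Length factor m = 3
α' = m·α / (1 + (m−1)·α)
   = 3 × 0.7079 / (1 + (3 − 1) × 0.7079)
   = 2.1237 / 2.4158 = 0.879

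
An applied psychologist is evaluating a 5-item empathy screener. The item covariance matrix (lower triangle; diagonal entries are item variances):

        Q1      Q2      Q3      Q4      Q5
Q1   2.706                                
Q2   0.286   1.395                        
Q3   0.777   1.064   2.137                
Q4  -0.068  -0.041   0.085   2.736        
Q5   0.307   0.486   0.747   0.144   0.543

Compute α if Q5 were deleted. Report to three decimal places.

Remaining items: Q1, Q2, Q3, Q4 (k = 4).
sum of item variances = 2.706 + 1.395 + 2.137 + 2.736 = 8.974
total variance = 8.974 + 2 × 2.103 = 13.180
α (item deleted) = (4/3)·(1 − 8.974/13.180) = 0.425

α = 0.425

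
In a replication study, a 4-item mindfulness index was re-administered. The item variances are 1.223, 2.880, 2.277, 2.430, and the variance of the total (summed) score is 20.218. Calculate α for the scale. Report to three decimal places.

α = 0.752

Σσ²ᵢ = 1.223 + 2.880 + 2.277 + 2.430 = 8.810
α = (k/(k−1))·(1 − Σσ²ᵢ/σ²_T) = (4/3)·(1 − 8.810/20.218) = 0.752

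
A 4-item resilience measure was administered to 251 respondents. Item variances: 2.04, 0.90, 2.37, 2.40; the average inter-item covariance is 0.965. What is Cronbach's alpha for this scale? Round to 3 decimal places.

α = 0.800

sum of item variances = 2.04 + 0.90 + 2.37 + 2.40 = 7.71
Sum of the 6 distinct covariances = 6 × 0.965 = 5.790
σ²_total = sum of item variances + 2·Σcov = 7.71 + 2 × 5.790 = 19.290
α = (4/3)·(1 − 7.71/19.290) = 0.800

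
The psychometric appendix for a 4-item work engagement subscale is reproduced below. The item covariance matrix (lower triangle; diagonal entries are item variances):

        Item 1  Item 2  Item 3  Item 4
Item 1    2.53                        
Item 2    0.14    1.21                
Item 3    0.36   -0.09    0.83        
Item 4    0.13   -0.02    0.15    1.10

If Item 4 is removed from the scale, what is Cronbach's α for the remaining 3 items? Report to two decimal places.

α = 0.23

Remaining items: Item 1, Item 2, Item 3 (k = 3).
Σσ²ᵢ = 2.53 + 1.21 + 0.83 = 4.57
total variance = 4.57 + 2 × 0.41 = 5.39
α (item deleted) = (3/2)·(1 − 4.57/5.39) = 0.23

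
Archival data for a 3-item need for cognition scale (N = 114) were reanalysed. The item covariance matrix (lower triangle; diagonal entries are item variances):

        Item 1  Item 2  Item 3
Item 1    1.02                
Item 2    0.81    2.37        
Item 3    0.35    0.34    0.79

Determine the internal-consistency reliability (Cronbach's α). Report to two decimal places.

Cronbach's α = 0.63

Σσᵢ² = 1.02 + 2.37 + 0.79 = 4.18
Σ_{i<j} σ_ij = 1.50
Var(T) = 4.18 + 2 × 1.50 = 7.18
α = (k/(k−1))·(1 − Σσᵢ²/Var(T)) = (3/2)·(1 − 4.18/7.18) = 0.63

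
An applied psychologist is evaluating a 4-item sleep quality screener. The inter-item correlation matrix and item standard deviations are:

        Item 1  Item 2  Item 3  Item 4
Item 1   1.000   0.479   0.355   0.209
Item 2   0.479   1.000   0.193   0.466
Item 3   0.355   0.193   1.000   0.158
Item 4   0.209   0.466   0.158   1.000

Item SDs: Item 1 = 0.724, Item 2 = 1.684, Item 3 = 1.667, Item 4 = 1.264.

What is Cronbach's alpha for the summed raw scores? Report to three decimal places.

Σσ²ᵢ = 0.724² + 1.684² + 1.667² + 1.264² = 7.7366
Covariances σ_ij = r_ij · s_i · s_j:
  σ(Item 1,Item 2) = 0.479 × 0.724 × 1.684 = 0.5840
  σ(Item 1,Item 3) = 0.355 × 0.724 × 1.667 = 0.4285
  σ(Item 1,Item 4) = 0.209 × 0.724 × 1.264 = 0.1913
  σ(Item 2,Item 3) = 0.193 × 1.684 × 1.667 = 0.5418
  σ(Item 2,Item 4) = 0.466 × 1.684 × 1.264 = 0.9919
  σ(Item 3,Item 4) = 0.158 × 1.667 × 1.264 = 0.3329
σ²_T = Σσ²ᵢ + 2·Σσ_ij = 7.7366 + 2 × 3.0704 = 13.8774
α = (4/3)·(1 − 7.7366/13.8774) = 0.590

α = 0.590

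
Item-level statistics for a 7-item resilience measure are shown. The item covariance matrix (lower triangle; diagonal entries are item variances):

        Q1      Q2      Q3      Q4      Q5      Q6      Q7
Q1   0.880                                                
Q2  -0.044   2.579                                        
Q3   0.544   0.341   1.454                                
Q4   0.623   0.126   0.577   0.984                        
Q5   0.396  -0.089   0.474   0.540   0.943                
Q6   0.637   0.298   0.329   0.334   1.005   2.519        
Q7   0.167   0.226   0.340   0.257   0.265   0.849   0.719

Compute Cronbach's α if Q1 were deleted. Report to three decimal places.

α = 0.673

Remaining items: Q2, Q3, Q4, Q5, Q6, Q7 (k = 6).
sum of item variances = 2.579 + 1.454 + 0.984 + 0.943 + 2.519 + 0.719 = 9.198
total variance = 9.198 + 2 × 5.872 = 20.942
α (item deleted) = (6/5)·(1 − 9.198/20.942) = 0.673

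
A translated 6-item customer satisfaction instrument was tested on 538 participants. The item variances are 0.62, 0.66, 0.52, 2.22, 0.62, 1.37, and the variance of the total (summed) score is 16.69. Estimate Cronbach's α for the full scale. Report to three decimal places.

Σσᵢ² = 0.62 + 0.66 + 0.52 + 2.22 + 0.62 + 1.37 = 6.01
α = (k/(k−1))·(1 − Σσᵢ²/total variance) = (6/5)·(1 − 6.01/16.69) = 0.768

Cronbach's α = 0.768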